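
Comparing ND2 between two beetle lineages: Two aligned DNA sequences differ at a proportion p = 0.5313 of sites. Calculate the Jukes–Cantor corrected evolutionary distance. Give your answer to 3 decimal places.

d = −(3/4) ln(1 − 4p/3) = −0.75 ln(1 − 0.7084) = −0.75 ln(0.2916)
  = −0.75 × (-1.232372) = 0.924279 substitutions/site.

0.924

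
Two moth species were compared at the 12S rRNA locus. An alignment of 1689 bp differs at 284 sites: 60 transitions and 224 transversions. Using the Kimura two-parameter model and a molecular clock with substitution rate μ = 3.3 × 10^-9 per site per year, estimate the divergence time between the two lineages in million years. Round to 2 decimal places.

P = 60/1689 ≈ 0.035524 and Q = 224/1689 ≈ 0.132623.
Under the Kimura two-parameter model, d = −½ ln(1 − 2P − Q) − ¼ ln(1 − 2Q).
1 − 2P − Q = 0.796329, giving −½ ln(0.796329) = 0.113871.
1 − 2Q = 0.734754, giving −¼ ln(0.734754) = 0.077055.
d = 0.113871 + 0.077055 = 0.190926.
Under a molecular clock d = 2μt, so t = d/(2μ) = 0.190926 / (2 × 3.3 × 10^-9) = 28.93 million years.

28.93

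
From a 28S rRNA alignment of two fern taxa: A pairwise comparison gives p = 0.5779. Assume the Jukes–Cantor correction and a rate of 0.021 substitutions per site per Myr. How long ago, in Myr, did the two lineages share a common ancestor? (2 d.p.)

d = −(3/4) ln(1 − 4p/3) = −0.75 ln(1 − 0.770533) = −0.75 ln(0.229467)
  = −0.75 × (-1.471996) = 1.103997 substitutions/site.
Under a molecular clock d = 2μt, so t = d/(2μ) = 1.103997 / (2 × 0.021) = 26.29 Myr.

26.29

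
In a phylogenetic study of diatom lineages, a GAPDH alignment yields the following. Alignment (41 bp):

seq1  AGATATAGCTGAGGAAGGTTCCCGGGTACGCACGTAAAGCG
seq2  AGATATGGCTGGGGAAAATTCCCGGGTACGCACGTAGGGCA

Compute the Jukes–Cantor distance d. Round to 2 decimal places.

0.19

The sequences differ at 7 of 41 sites (7, 12, 17, 18, 37, 38, 41), so p = 7/41 ≈ 0.170732.
d = −(3/4) ln(1 − 4p/3) = −0.75 ln(1 − 0.227643) = −0.75 ln(0.772357)
  = −0.75 × (-0.258308) = 0.193731 substitutions/site.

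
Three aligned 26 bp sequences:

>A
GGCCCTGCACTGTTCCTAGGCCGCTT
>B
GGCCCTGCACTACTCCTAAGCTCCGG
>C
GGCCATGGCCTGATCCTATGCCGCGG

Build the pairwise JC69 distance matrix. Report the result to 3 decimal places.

d(A,B) = 0.334, d(A,C) = 0.334, d(B,C) = 0.396

A–B: 7/26 sites differ → p ≈ 0.269231, d = −0.75 ln(1 − 0.358975) = 0.333515 ≈ 0.334.
A–C: 7/26 sites differ → p ≈ 0.269231, d = −0.75 ln(1 − 0.358975) = 0.333515 ≈ 0.334.
B–C: 8/26 sites differ → p ≈ 0.307692, d = −0.75 ln(1 − 0.410256) = 0.396050 ≈ 0.396.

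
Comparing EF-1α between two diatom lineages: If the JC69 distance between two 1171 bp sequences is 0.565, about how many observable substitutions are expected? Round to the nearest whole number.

465

Invert JC69: p = (3/4)(1 − e^(−4d/3)) = 0.75 × (1 − e^(-0.753333)) = 0.75 × (1 − 0.470795) = 0.396904.
Expected differing sites = pL ≈ 0.396904 × 1171 = 464.774584 ≈ 465.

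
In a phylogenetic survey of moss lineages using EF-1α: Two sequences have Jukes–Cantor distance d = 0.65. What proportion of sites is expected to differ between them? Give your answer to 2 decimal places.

p = (3/4)(1 − e^(−4d/3)) = 0.75 × (1 − e^(-0.866667)) = 0.75 × (1 − 0.420350) = 0.434738.

0.43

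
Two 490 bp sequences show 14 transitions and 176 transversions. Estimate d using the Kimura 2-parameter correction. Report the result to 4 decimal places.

P = 14/490 ≈ 0.028571 and Q = 176/490 ≈ 0.359184.
Under the Kimura two-parameter model, d = −½ ln(1 − 2P − Q) − ¼ ln(1 − 2Q).
1 − 2P − Q = 0.583674, giving −½ ln(0.583674) = 0.269206.
1 − 2Q = 0.281632, giving −¼ ln(0.281632) = 0.316789.
d = 0.269206 + 0.316789 = 0.585995.

0.5860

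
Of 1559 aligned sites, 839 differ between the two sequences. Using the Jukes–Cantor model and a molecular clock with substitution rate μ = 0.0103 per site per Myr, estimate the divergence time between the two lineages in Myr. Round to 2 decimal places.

p = 839/1559 ≈ 0.538165.
d = −(3/4) ln(1 − 4p/3) = −0.75 ln(1 − 0.717553) = −0.75 ln(0.282447)
  = −0.75 × (-1.264264) = 0.948198 substitutions/site.
Under a molecular clock d = 2μt, so t = d/(2μ) = 0.948198 / (2 × 0.0103) = 46.03 Myr.

46.03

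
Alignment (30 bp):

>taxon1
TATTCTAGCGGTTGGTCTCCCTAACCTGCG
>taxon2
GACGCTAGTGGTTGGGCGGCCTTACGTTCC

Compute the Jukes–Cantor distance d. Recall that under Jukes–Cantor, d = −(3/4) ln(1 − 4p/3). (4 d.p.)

0.5034

The sequences differ at 11 of 30 sites, so p = 11/30 ≈ 0.366667.
d = −(3/4) ln(1 − 4p/3) = −0.75 ln(1 − 0.488889) = −0.75 ln(0.511111)
  = −0.75 × (-0.671168) = 0.503376 substitutions/site.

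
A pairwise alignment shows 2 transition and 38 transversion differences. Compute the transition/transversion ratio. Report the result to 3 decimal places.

0.053

R = 2/38 = 0.052631… ≈ 0.053 (to 3 d.p.).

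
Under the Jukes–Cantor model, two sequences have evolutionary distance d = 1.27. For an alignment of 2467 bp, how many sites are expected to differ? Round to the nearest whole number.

Invert JC69: p = (3/4)(1 − e^(−4d/3)) = 0.75 × (1 − e^(-1.693333)) = 0.75 × (1 − 0.183906) = 0.612071.
Expected differing sites = pL ≈ 0.612071 × 2467 = 1509.979157 ≈ 1510.

1510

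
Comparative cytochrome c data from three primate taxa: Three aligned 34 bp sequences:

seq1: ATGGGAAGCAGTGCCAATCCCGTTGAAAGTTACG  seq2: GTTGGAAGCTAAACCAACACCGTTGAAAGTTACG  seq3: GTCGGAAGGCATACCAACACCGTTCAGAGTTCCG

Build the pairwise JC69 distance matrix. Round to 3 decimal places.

seq1–seq2: 8/34 sites differ → p ≈ 0.235294, d = −0.75 ln(1 − 0.313725) = 0.282358 ≈ 0.282.
seq1–seq3: 11/34 sites differ → p ≈ 0.323529, d = −0.75 ln(1 − 0.431372) = 0.423397 ≈ 0.423.
seq2–seq3: 7/34 sites differ → p ≈ 0.205882, d = −0.75 ln(1 − 0.274509) = 0.240680 ≈ 0.241.

d(seq1,seq2) = 0.282, d(seq1,seq3) = 0.423, d(seq2,seq3) = 0.241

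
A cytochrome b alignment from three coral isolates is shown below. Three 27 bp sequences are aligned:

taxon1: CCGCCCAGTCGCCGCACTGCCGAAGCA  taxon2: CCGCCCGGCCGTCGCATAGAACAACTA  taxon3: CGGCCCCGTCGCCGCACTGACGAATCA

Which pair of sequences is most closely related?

taxon1 and taxon3

taxon1–taxon2: 10/27 differ, p = 0.370, d = 0.511.
taxon1–taxon3: 4/27 differ, p = 0.148, d = 0.165.
taxon2–taxon3: 10/27 differ, p = 0.370, d = 0.511.
The smallest distance is between taxon1 and taxon3.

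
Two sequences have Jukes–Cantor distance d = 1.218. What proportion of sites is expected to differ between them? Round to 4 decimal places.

p = (3/4)(1 − e^(−4d/3)) = 0.75 × (1 − e^(-1.624)) = 0.75 × (1 − 0.197109) = 0.602168.

0.6022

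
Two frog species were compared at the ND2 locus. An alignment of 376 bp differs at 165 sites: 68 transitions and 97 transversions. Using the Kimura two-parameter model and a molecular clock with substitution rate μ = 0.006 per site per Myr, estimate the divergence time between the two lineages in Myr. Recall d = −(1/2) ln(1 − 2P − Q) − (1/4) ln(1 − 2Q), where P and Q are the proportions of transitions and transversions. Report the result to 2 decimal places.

P = 68/376 ≈ 0.180851 and Q = 97/376 ≈ 0.257979.
Under the Kimura two-parameter model, d = −½ ln(1 − 2P − Q) − ¼ ln(1 − 2Q).
1 − 2P − Q = 0.380319, giving −½ ln(0.380319) = 0.483372.
1 − 2Q = 0.484042, giving −¼ ln(0.484042) = 0.181396.
d = 0.483372 + 0.181396 = 0.664768.
Under a molecular clock d = 2μt, so t = d/(2μ) = 0.664768 / (2 × 0.006) = 55.40 Myr.

55.40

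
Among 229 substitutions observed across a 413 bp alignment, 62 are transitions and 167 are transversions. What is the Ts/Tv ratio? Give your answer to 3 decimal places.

0.371

R = 62/167 = 0.371257… ≈ 0.371 (to 3 d.p.).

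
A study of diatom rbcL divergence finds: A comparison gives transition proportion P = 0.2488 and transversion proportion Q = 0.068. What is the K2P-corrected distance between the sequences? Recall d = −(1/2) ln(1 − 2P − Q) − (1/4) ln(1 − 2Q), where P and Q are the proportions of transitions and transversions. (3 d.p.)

0.453

Under the Kimura two-parameter model, d = −½ ln(1 − 2P − Q) − ¼ ln(1 − 2Q).
1 − 2P − Q = 0.4344, giving −½ ln(0.4344) = 0.416895.
1 − 2Q = 0.864, giving −¼ ln(0.864) = 0.036546.
d = 0.416895 + 0.036546 = 0.453441.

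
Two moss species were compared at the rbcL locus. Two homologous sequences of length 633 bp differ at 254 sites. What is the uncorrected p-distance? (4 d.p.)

0.4013

p = 254/633 = 0.401263… ≈ 0.4013 (to 4 d.p.).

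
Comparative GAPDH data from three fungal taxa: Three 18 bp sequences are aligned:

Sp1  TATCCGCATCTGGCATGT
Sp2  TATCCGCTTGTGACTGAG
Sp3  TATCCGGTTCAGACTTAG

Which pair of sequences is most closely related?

Sp2 and Sp3

Sp1–Sp2: 7/18 differ, p = 0.389, d = 0.548.
Sp1–Sp3: 7/18 differ, p = 0.389, d = 0.548.
Sp2–Sp3: 4/18 differ, p = 0.222, d = 0.264.
The smallest distance is between Sp2 and Sp3.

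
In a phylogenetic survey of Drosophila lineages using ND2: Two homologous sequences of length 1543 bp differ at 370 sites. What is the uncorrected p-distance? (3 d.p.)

p = 370/1543 = 0.239792… ≈ 0.240 (to 3 d.p.).

0.240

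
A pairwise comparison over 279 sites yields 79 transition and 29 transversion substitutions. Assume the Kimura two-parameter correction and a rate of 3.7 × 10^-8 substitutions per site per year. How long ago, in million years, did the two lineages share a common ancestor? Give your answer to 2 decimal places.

8.28

P = 79/279 ≈ 0.283154 and Q = 29/279 ≈ 0.103943.
Under the Kimura two-parameter model, d = −½ ln(1 − 2P − Q) − ¼ ln(1 − 2Q).
1 − 2P − Q = 0.329749, giving −½ ln(0.329749) = 0.554712.
1 − 2Q = 0.792114, giving −¼ ln(0.792114) = 0.058262.
d = 0.554712 + 0.058262 = 0.612974.
Under a molecular clock d = 2μt, so t = d/(2μ) = 0.612974 / (2 × 3.7 × 10^-8) = 8.28 million years.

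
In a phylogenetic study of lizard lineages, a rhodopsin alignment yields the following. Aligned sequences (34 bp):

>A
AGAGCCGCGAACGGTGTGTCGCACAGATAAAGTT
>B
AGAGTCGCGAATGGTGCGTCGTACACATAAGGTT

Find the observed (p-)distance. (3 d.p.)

The sequences differ at 6 of 34 positions (sites 5, 12, 17, 22, 26, 31).
p = 6/34 = 0.176470… ≈ 0.176 (to 3 d.p.).

0.176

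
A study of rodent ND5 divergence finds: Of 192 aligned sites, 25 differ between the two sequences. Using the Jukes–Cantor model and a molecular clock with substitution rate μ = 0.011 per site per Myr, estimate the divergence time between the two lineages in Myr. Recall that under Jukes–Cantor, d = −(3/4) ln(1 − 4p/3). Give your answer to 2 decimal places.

6.50

p = 25/192 ≈ 0.130208.
d = −(3/4) ln(1 − 4p/3) = −0.75 ln(1 − 0.173611) = −0.75 ln(0.826389)
  = −0.75 × (-0.190690) = 0.143018 substitutions/site.
Under a molecular clock d = 2μt, so t = d/(2μ) = 0.143018 / (2 × 0.011) = 6.50 Myr.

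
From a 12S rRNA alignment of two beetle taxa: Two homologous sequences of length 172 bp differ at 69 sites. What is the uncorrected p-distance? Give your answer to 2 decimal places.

p = 69/172 = 0.401162… ≈ 0.40 (to 2 d.p.).

0.40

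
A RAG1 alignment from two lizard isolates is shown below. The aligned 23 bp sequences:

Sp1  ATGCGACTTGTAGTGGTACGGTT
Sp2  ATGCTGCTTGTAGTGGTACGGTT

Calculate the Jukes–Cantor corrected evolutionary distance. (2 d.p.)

The sequences differ at 2 of 23 sites (5, 6), so p = 2/23 ≈ 0.086957.
d = −(3/4) ln(1 − 4p/3) = −0.75 ln(1 − 0.115943) = −0.75 ln(0.884057)
  = −0.75 × (-0.123234) = 0.092426 substitutions/site.

0.09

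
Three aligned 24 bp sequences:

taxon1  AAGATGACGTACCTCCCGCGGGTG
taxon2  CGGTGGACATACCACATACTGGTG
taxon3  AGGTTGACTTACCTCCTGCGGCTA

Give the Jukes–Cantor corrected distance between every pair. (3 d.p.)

taxon1–taxon2: 10/24 sites differ → p ≈ 0.416667, d = −0.75 ln(1 − 0.555556) = 0.608198 ≈ 0.608.
taxon1–taxon3: 6/24 sites differ → p = 0.25, d = −0.75 ln(1 − 0.333333) = 0.304098 ≈ 0.304.
taxon2–taxon3: 9/24 sites differ → p = 0.375, d = −0.75 ln(1 − 0.5) = 0.519860 ≈ 0.520.

d(taxon1,taxon2) = 0.608, d(taxon1,taxon3) = 0.304, d(taxon2,taxon3) = 0.520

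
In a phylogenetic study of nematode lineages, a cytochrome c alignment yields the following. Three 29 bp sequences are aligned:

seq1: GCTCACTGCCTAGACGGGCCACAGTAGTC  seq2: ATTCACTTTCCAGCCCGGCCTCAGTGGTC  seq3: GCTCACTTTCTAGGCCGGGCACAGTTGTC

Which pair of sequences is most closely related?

seq1 and seq3

seq1–seq2: 9/29 differ, p = 0.310, d = 0.401.
seq1–seq3: 6/29 differ, p = 0.207, d = 0.242.
seq2–seq3: 7/29 differ, p = 0.241, d = 0.291.
The smallest distance is between seq1 and seq3.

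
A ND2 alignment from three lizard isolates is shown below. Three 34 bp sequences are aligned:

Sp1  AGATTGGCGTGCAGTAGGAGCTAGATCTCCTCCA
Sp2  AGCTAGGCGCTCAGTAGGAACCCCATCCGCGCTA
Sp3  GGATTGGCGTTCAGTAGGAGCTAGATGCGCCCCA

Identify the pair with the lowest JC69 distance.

Sp1–Sp2: 12/34 differ, p = 0.353, d = 0.477.
Sp1–Sp3: 6/34 differ, p = 0.176, d = 0.201.
Sp2–Sp3: 11/34 differ, p = 0.324, d = 0.423.
The smallest distance is between Sp1 and Sp3.

Sp1 and Sp3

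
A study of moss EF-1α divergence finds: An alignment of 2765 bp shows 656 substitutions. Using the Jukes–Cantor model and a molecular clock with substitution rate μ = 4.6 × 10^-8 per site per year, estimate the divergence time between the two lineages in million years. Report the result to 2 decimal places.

3.10

p = 656/2765 ≈ 0.237251.
d = −(3/4) ln(1 − 4p/3) = −0.75 ln(1 − 0.316335) = −0.75 ln(0.683665)
  = −0.75 × (-0.380287) = 0.285215 substitutions/site.
Under a molecular clock d = 2μt, so t = d/(2μ) = 0.285215 / (2 × 4.6 × 10^-8) = 3.10 million years.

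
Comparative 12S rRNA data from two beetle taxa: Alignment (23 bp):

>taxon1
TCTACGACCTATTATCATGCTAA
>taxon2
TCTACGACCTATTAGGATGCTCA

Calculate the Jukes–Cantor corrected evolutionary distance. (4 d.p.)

0.1433

The sequences differ at 3 of 23 sites (15, 16, 22), so p = 3/23 ≈ 0.130435.
d = −(3/4) ln(1 − 4p/3) = −0.75 ln(1 − 0.173913) = −0.75 ln(0.826087)
  = −0.75 × (-0.191055) = 0.143291 substitutions/site.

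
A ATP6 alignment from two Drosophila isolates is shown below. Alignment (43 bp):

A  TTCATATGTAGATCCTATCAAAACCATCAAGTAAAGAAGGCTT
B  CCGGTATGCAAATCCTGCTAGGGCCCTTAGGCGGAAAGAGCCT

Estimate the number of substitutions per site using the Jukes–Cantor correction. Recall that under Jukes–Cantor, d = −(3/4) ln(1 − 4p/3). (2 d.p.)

0.86

The sequences differ at 22 of 43 sites, so p = 22/43 ≈ 0.511628.
d = −(3/4) ln(1 − 4p/3) = −0.75 ln(1 − 0.682171) = −0.75 ln(0.317829)
  = −0.75 × (-1.146242) = 0.859682 substitutions/site.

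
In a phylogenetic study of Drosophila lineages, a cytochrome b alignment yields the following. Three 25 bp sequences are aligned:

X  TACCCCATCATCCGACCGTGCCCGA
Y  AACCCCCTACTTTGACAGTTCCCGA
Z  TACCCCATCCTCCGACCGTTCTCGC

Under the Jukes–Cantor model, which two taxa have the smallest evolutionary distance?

X–Y: 8/25 differ, p = 0.320, d = 0.417.
X–Z: 4/25 differ, p = 0.160, d = 0.180.
Y–Z: 8/25 differ, p = 0.320, d = 0.417.
The smallest distance is between X and Z.

X and Z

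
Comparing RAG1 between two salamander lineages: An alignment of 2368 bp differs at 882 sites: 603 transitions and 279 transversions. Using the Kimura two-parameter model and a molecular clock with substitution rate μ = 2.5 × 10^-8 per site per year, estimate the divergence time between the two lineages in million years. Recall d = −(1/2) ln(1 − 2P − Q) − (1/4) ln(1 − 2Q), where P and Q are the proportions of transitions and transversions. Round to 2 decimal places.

11.21

P = 603/2368 ≈ 0.254645 and Q = 279/2368 ≈ 0.117821.
Under the Kimura two-parameter model, d = −½ ln(1 − 2P − Q) − ¼ ln(1 − 2Q).
1 − 2P − Q = 0.372889, giving −½ ln(0.372889) = 0.493237.
1 − 2Q = 0.764358, giving −¼ ln(0.764358) = 0.067180.
d = 0.493237 + 0.067180 = 0.560417.
Under a molecular clock d = 2μt, so t = d/(2μ) = 0.560417 / (2 × 2.5 × 10^-8) = 11.21 million years.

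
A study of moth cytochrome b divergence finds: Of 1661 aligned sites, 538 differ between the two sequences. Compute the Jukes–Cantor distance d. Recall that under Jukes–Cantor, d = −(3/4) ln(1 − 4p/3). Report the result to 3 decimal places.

0.424

p = 538/1661 ≈ 0.323901.
d = −(3/4) ln(1 − 4p/3) = −0.75 ln(1 − 0.431868) = −0.75 ln(0.568132)
  = −0.75 × (-0.565401) = 0.424051 substitutions/site.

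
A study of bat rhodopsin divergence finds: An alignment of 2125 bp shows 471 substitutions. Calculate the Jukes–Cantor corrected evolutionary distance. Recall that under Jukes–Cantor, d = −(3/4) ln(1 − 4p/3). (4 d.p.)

p = 471/2125 ≈ 0.221647.
d = −(3/4) ln(1 − 4p/3) = −0.75 ln(1 − 0.295529) = −0.75 ln(0.704471)
  = −0.75 × (-0.350308) = 0.262731 substitutions/site.

0.2627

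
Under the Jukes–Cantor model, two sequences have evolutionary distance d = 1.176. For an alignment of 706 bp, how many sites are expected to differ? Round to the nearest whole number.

419

Invert JC69: p = (3/4)(1 − e^(−4d/3)) = 0.75 × (1 − e^(-1.568)) = 0.75 × (1 − 0.208462) = 0.593654.
Expected differing sites = pL ≈ 0.593654 × 706 = 419.119724 ≈ 419.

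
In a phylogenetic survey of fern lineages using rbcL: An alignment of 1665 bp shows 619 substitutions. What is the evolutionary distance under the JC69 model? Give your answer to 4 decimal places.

0.5134

p = 619/1665 ≈ 0.371772.
d = −(3/4) ln(1 − 4p/3) = −0.75 ln(1 − 0.495696) = −0.75 ln(0.504304)
  = −0.75 × (-0.684576) = 0.513432 substitutions/site.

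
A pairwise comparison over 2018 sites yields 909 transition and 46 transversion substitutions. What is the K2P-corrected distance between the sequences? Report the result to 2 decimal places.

1.30

P = 909/2018 ≈ 0.450446 and Q = 46/2018 ≈ 0.022795.
Under the Kimura two-parameter model, d = −½ ln(1 − 2P − Q) − ¼ ln(1 − 2Q).
1 − 2P − Q = 0.076313, giving −½ ln(0.076313) = 1.286456.
1 − 2Q = 0.95441, giving −¼ ln(0.95441) = 0.011665.
d = 1.286456 + 0.011665 = 1.298121.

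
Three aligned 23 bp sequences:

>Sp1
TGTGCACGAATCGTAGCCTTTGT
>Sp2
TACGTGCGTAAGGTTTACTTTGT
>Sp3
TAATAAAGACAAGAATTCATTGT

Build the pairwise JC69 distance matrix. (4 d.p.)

d(Sp1,Sp2) = 0.6501, d(Sp1,Sp3) = 0.8922, d(Sp2,Sp3) = 0.8922

Sp1–Sp2: 10/23 sites differ → p ≈ 0.434783, d = −0.75 ln(1 − 0.579711) = 0.650110 ≈ 0.6501.
Sp1–Sp3: 12/23 sites differ → p ≈ 0.521739, d = −0.75 ln(1 − 0.695652) = 0.892188 ≈ 0.8922.
Sp2–Sp3: 12/23 sites differ → p ≈ 0.521739, d = −0.75 ln(1 − 0.695652) = 0.892188 ≈ 0.8922.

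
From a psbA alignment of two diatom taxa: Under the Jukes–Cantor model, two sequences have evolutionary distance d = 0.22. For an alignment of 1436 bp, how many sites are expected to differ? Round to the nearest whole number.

Invert JC69: p = (3/4)(1 − e^(−4d/3)) = 0.75 × (1 − e^(-0.293333)) = 0.75 × (1 − 0.745774) = 0.190670.
Expected differing sites = pL ≈ 0.190670 × 1436 = 273.80212 ≈ 274.

274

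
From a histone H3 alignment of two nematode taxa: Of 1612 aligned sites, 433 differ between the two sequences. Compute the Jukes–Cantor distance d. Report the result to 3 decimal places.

p = 433/1612 ≈ 0.26861.
d = −(3/4) ln(1 − 4p/3) = −0.75 ln(1 − 0.358147) = −0.75 ln(0.641853)
  = −0.75 × (-0.443396) = 0.332547 substitutions/site.

0.333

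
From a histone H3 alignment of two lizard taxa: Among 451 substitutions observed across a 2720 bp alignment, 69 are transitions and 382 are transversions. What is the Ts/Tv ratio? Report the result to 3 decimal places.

0.181

R = 69/382 = 0.180628… ≈ 0.181 (to 3 d.p.).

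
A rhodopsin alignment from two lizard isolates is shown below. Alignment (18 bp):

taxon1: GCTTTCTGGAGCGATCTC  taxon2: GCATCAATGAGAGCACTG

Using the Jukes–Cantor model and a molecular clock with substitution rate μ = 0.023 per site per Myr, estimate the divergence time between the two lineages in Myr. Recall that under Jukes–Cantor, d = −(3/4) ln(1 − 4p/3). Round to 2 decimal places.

17.91

The sequences differ at 9 of 18 sites (3, 5, 6, 7, 8, 12, 14, 15, 18), so p = 9/18 = 0.5.
d = −(3/4) ln(1 − 4p/3) = −0.75 ln(1 − 0.666667) = −0.75 ln(0.333333)
  = −0.75 × (-1.098613) = 0.823960 substitutions/site.
Under a molecular clock d = 2μt, so t = d/(2μ) = 0.823960 / (2 × 0.023) = 17.91 Myr.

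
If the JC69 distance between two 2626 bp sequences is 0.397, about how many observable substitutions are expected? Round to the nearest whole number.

809

Invert JC69: p = (3/4)(1 − e^(−4d/3)) = 0.75 × (1 − e^(-0.529333)) = 0.75 × (1 − 0.588998) = 0.308252.
Expected differing sites = pL ≈ 0.308252 × 2626 = 809.469752 ≈ 809.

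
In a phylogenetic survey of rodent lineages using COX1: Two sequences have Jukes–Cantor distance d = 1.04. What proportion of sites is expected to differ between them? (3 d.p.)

p = (3/4)(1 − e^(−4d/3)) = 0.75 × (1 − e^(-1.386667)) = 0.75 × (1 − 0.249907) = 0.562570.

0.563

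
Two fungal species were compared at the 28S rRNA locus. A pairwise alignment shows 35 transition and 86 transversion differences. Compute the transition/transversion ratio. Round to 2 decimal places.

0.41

R = 35/86 = 0.406976… ≈ 0.41 (to 2 d.p.).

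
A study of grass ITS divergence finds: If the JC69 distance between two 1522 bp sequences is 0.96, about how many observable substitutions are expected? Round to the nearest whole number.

824

Invert JC69: p = (3/4)(1 − e^(−4d/3)) = 0.75 × (1 − e^(-1.28)) = 0.75 × (1 − 0.278037) = 0.541472.
Expected differing sites = pL ≈ 0.541472 × 1522 = 824.120384 ≈ 824.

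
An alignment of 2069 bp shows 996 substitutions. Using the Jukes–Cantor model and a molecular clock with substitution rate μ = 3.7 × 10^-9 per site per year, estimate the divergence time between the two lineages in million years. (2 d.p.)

p = 996/2069 ≈ 0.481392.
d = −(3/4) ln(1 − 4p/3) = −0.75 ln(1 − 0.641856) = −0.75 ln(0.358144)
  = −0.75 × (-1.026820) = 0.770115 substitutions/site.
Under a molecular clock d = 2μt, so t = d/(2μ) = 0.770115 / (2 × 3.7 × 10^-9) = 104.07 million years.

104.07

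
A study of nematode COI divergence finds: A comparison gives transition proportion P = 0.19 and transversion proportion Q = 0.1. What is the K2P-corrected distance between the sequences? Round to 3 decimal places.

Under the Kimura two-parameter model, d = −½ ln(1 − 2P − Q) − ¼ ln(1 − 2Q).
1 − 2P − Q = 0.52, giving −½ ln(0.52) = 0.326963.
1 − 2Q = 0.8, giving −¼ ln(0.8) = 0.055786.
d = 0.326963 + 0.055786 = 0.382749.

0.383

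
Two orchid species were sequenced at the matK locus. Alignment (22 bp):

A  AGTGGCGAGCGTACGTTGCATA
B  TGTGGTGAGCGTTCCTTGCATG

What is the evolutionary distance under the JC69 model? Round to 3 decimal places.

The sequences differ at 5 of 22 sites (1, 6, 13, 15, 22), so p = 5/22 ≈ 0.227273.
d = −(3/4) ln(1 − 4p/3) = −0.75 ln(1 − 0.303031) = −0.75 ln(0.696969)
  = −0.75 × (-0.361014) = 0.270761 substitutions/site.

0.271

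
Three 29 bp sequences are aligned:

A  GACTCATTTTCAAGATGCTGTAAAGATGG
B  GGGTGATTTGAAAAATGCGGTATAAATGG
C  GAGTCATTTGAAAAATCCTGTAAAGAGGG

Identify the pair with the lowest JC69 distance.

A and C

A–B: 9/29 differ, p = 0.310, d = 0.401.
A–C: 6/29 differ, p = 0.207, d = 0.242.
B–C: 7/29 differ, p = 0.241, d = 0.291.
The smallest distance is between A and C.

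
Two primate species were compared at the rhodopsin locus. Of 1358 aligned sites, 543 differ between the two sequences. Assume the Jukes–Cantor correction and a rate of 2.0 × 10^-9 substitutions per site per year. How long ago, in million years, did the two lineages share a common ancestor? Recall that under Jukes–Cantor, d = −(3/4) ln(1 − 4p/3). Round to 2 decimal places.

p = 543/1358 ≈ 0.399853.
d = −(3/4) ln(1 − 4p/3) = −0.75 ln(1 − 0.533137) = −0.75 ln(0.466863)
  = −0.75 × (-0.761719) = 0.571289 substitutions/site.
Under a molecular clock d = 2μt, so t = d/(2μ) = 0.571289 / (2 × 2.0 × 10^-9) = 142.82 million years.

142.82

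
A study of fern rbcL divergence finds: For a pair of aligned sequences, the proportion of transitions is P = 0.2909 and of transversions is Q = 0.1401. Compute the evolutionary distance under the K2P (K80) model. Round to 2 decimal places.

0.72

Under the Kimura two-parameter model, d = −½ ln(1 − 2P − Q) − ¼ ln(1 − 2Q).
1 − 2P − Q = 0.2781, giving −½ ln(0.2781) = 0.639887.
1 − 2Q = 0.7198, giving −¼ ln(0.7198) = 0.082195.
d = 0.639887 + 0.082195 = 0.722082.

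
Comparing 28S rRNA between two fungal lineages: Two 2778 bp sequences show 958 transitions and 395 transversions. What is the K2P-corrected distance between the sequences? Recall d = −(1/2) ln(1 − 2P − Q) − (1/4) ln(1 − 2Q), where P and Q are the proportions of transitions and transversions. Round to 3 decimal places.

0.975

P = 958/2778 ≈ 0.344852 and Q = 395/2778 ≈ 0.142189.
Under the Kimura two-parameter model, d = −½ ln(1 − 2P − Q) − ¼ ln(1 − 2Q).
1 − 2P − Q = 0.168107, giving −½ ln(0.168107) = 0.891577.
1 − 2Q = 0.715622, giving −¼ ln(0.715622) = 0.083651.
d = 0.891577 + 0.083651 = 0.975228.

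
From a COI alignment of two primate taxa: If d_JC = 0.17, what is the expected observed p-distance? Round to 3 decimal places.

0.152

p = (3/4)(1 − e^(−4d/3)) = 0.75 × (1 − e^(-0.226667)) = 0.75 × (1 − 0.797186) = 0.152111.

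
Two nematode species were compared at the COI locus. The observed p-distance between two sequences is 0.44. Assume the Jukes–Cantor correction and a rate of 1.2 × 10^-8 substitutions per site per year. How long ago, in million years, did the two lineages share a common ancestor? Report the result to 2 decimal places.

d = −(3/4) ln(1 − 4p/3) = −0.75 ln(1 − 0.586667) = −0.75 ln(0.413333)
  = −0.75 × (-0.883502) = 0.662627 substitutions/site.
Under a molecular clock d = 2μt, so t = d/(2μ) = 0.662627 / (2 × 1.2 × 10^-8) = 27.61 million years.

27.61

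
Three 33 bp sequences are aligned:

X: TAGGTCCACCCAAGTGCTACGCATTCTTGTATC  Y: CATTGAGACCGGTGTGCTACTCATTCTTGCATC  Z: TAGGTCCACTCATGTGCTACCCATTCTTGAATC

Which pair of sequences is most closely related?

X and Z

X–Y: 11/33 differ, p = 0.333, d = 0.441.
X–Z: 4/33 differ, p = 0.121, d = 0.132.
Y–Z: 11/33 differ, p = 0.333, d = 0.441.
The smallest distance is between X and Z.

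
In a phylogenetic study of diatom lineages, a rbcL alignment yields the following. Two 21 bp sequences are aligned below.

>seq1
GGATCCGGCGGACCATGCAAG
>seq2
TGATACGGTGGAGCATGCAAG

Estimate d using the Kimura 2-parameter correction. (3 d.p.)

0.220

Of 21 sites, 1 differences are transitions and 3 are transversions, so P = 1/21 ≈ 0.047619 and Q = 3/21 ≈ 0.142857.
Under the Kimura two-parameter model, d = −½ ln(1 − 2P − Q) − ¼ ln(1 − 2Q).
1 − 2P − Q = 0.761905, giving −½ ln(0.761905) = 0.135967.
1 − 2Q = 0.714286, giving −¼ ln(0.714286) = 0.084118.
d = 0.135967 + 0.084118 = 0.220085.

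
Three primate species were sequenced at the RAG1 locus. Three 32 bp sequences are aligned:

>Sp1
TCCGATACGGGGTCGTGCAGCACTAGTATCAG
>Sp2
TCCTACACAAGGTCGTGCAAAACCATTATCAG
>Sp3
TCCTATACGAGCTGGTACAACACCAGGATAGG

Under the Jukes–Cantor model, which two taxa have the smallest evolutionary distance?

Sp1 and Sp2

Sp1–Sp2: 8/32 differ, p = 0.250, d = 0.304.
Sp1–Sp3: 10/32 differ, p = 0.313, d = 0.404.
Sp2–Sp3: 10/32 differ, p = 0.313, d = 0.404.
The smallest distance is between Sp1 and Sp2.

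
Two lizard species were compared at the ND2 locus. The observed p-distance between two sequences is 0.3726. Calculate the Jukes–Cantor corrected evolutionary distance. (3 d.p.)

0.515

d = −(3/4) ln(1 − 4p/3) = −0.75 ln(1 − 0.4968) = −0.75 ln(0.5032)
  = −0.75 × (-0.686768) = 0.515076 substitutions/site.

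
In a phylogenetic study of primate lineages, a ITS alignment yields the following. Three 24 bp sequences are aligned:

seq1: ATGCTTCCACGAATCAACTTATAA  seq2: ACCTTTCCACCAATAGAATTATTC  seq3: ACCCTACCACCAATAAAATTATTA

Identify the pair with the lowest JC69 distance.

seq2 and seq3

seq1–seq2: 9/24 differ, p = 0.375, d = 0.520.
seq1–seq3: 7/24 differ, p = 0.292, d = 0.369.
seq2–seq3: 4/24 differ, p = 0.167, d = 0.188.
The smallest distance is between seq2 and seq3.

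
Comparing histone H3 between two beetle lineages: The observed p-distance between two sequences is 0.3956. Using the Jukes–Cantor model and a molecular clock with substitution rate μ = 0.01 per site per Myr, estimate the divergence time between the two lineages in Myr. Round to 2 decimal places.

28.11

d = −(3/4) ln(1 − 4p/3) = −0.75 ln(1 − 0.527467) = −0.75 ln(0.472533)
  = −0.75 × (-0.749648) = 0.562236 substitutions/site.
Under a molecular clock d = 2μt, so t = d/(2μ) = 0.562236 / (2 × 0.01) = 28.11 Myr.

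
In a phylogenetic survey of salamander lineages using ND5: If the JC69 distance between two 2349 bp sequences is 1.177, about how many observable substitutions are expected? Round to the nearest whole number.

Invert JC69: p = (3/4)(1 − e^(−4d/3)) = 0.75 × (1 − e^(-1.569333)) = 0.75 × (1 − 0.208184) = 0.593862.
Expected differing sites = pL ≈ 0.593862 × 2349 = 1394.981838 ≈ 1395.

1395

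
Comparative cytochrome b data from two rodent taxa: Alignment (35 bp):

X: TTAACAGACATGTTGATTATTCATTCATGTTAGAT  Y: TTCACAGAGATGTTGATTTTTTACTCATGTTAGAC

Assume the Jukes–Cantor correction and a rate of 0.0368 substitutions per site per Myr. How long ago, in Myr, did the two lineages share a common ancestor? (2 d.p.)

The sequences differ at 6 of 35 sites (3, 9, 19, 22, 24, 35), so p = 6/35 ≈ 0.171429.
d = −(3/4) ln(1 − 4p/3) = −0.75 ln(1 − 0.228572) = −0.75 ln(0.771428)
  = −0.75 × (-0.259512) = 0.194634 substitutions/site.
Under a molecular clock d = 2μt, so t = d/(2μ) = 0.194634 / (2 × 0.0368) = 2.64 Myr.

2.64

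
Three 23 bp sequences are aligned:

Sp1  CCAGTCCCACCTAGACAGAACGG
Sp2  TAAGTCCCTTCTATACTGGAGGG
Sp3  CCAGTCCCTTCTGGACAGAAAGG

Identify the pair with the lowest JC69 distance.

Sp1–Sp2: 8/23 differ, p = 0.348, d = 0.467.
Sp1–Sp3: 4/23 differ, p = 0.174, d = 0.198.
Sp2–Sp3: 7/23 differ, p = 0.304, d = 0.390.
The smallest distance is between Sp1 and Sp3.

Sp1 and Sp3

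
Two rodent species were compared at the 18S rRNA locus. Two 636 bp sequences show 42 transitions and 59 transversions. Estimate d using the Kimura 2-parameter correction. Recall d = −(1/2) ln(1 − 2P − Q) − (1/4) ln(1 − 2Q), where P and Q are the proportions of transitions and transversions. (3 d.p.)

0.179

P = 42/636 ≈ 0.066038 and Q = 59/636 ≈ 0.092767.
Under the Kimura two-parameter model, d = −½ ln(1 − 2P − Q) − ¼ ln(1 − 2Q).
1 − 2P − Q = 0.775157, giving −½ ln(0.775157) = 0.127345.
1 − 2Q = 0.814466, giving −¼ ln(0.814466) = 0.051306.
d = 0.127345 + 0.051306 = 0.178651.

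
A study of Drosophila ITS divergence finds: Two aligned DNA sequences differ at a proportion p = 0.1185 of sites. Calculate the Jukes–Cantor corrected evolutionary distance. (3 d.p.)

d = −(3/4) ln(1 − 4p/3) = −0.75 ln(1 − 0.158) = −0.75 ln(0.842)
  = −0.75 × (-0.171975) = 0.128981 substitutions/site.

0.129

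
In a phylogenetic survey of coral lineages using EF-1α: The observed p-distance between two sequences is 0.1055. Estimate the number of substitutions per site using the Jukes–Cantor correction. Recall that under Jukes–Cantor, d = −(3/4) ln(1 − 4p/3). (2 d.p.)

d = −(3/4) ln(1 − 4p/3) = −0.75 ln(1 − 0.140667) = −0.75 ln(0.859333)
  = −0.75 × (-0.151599) = 0.113699 substitutions/site.

0.11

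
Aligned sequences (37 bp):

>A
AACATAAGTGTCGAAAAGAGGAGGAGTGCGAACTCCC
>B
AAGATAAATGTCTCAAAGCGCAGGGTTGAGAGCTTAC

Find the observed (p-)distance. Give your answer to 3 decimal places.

0.324

The sequences differ at 12 of 37 positions.
p = 12/37 = 0.324324… ≈ 0.324 (to 3 d.p.).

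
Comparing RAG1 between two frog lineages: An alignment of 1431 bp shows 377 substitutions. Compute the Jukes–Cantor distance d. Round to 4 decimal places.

0.3246

p = 377/1431 ≈ 0.263452.
d = −(3/4) ln(1 − 4p/3) = −0.75 ln(1 − 0.351269) = −0.75 ln(0.648731)
  = −0.75 × (-0.432737) = 0.324553 substitutions/site.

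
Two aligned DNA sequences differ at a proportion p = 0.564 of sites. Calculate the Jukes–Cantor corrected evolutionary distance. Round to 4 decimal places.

d = −(3/4) ln(1 − 4p/3) = −0.75 ln(1 − 0.752) = −0.75 ln(0.248)
  = −0.75 × (-1.394327) = 1.045745 substitutions/site.

1.0457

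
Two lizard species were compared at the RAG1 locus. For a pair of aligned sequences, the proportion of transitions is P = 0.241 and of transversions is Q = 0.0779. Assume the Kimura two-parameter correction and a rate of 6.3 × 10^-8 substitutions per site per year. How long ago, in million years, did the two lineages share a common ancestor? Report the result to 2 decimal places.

3.59

Under the Kimura two-parameter model, d = −½ ln(1 − 2P − Q) − ¼ ln(1 − 2Q).
1 − 2P − Q = 0.4401, giving −½ ln(0.4401) = 0.410377.
1 − 2Q = 0.8442, giving −¼ ln(0.8442) = 0.042341.
d = 0.410377 + 0.042341 = 0.452718.
Under a molecular clock d = 2μt, so t = d/(2μ) = 0.452718 / (2 × 6.3 × 10^-8) = 3.59 million years.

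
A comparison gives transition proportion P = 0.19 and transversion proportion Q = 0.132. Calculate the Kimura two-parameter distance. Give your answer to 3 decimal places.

Under the Kimura two-parameter model, d = −½ ln(1 − 2P − Q) − ¼ ln(1 − 2Q).
1 − 2P − Q = 0.488, giving −½ ln(0.488) = 0.358720.
1 − 2Q = 0.736, giving −¼ ln(0.736) = 0.076631.
d = 0.358720 + 0.076631 = 0.435351.

0.435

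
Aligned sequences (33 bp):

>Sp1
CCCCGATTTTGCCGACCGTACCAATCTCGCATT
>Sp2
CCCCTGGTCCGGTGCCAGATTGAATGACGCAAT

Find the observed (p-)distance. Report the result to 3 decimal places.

0.485

The sequences differ at 16 of 33 positions.
p = 16/33 = 0.484848… ≈ 0.485 (to 3 d.p.).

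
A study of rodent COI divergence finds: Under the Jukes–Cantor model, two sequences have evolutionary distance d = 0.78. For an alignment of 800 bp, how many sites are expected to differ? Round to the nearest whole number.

388

Invert JC69: p = (3/4)(1 − e^(−4d/3)) = 0.75 × (1 − e^(-1.04)) = 0.75 × (1 − 0.353455) = 0.484909.
Expected differing sites = pL ≈ 0.484909 × 800 = 387.9272 ≈ 388.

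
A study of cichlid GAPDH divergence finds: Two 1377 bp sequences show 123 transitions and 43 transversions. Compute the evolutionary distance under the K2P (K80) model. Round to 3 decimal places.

P = 123/1377 ≈ 0.089325 and Q = 43/1377 ≈ 0.031227.
Under the Kimura two-parameter model, d = −½ ln(1 − 2P − Q) − ¼ ln(1 − 2Q).
1 − 2P − Q = 0.790123, giving −½ ln(0.790123) = 0.117783.
1 − 2Q = 0.937546, giving −¼ ln(0.937546) = 0.016122.
d = 0.117783 + 0.016122 = 0.133905.

0.134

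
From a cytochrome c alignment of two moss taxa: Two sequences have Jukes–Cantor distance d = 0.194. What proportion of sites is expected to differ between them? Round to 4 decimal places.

p = (3/4)(1 − e^(−4d/3)) = 0.75 × (1 − e^(-0.258667)) = 0.75 × (1 − 0.772080) = 0.170940.

0.1709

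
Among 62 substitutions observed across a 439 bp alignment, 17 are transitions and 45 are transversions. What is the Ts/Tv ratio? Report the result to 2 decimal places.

0.38

R = 17/45 = 0.377777… ≈ 0.38 (to 2 d.p.).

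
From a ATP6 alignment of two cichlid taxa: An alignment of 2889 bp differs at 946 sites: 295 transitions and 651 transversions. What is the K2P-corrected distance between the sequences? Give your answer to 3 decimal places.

P = 295/2889 ≈ 0.102111 and Q = 651/2889 ≈ 0.225337.
Under the Kimura two-parameter model, d = −½ ln(1 − 2P − Q) − ¼ ln(1 − 2Q).
1 − 2P − Q = 0.570441, giving −½ ln(0.570441) = 0.280673.
1 − 2Q = 0.549326, giving −¼ ln(0.549326) = 0.149766.
d = 0.280673 + 0.149766 = 0.430439.

0.430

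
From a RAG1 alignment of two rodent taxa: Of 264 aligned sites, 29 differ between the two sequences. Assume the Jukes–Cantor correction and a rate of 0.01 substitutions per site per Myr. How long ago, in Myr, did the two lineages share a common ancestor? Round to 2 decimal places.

p = 29/264 ≈ 0.109848.
d = −(3/4) ln(1 − 4p/3) = −0.75 ln(1 − 0.146464) = −0.75 ln(0.853536)
  = −0.75 × (-0.158368) = 0.118776 substitutions/site.
Under a molecular clock d = 2μt, so t = d/(2μ) = 0.118776 / (2 × 0.01) = 5.94 Myr.

5.94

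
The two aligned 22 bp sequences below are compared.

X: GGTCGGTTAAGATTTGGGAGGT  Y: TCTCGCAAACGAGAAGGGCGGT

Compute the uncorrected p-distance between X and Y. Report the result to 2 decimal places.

The sequences differ at 10 of 22 positions (sites 1, 2, 6, 7, 8, 10, 13, 14, 15, 19).
p = 10/22 = 0.454545… ≈ 0.45 (to 2 d.p.).

0.45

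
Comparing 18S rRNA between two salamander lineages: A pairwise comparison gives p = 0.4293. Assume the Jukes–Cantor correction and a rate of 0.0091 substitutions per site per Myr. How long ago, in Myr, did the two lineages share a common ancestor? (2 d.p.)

d = −(3/4) ln(1 − 4p/3) = −0.75 ln(1 − 0.5724) = −0.75 ln(0.4276)
  = −0.75 × (-0.849567) = 0.637175 substitutions/site.
Under a molecular clock d = 2μt, so t = d/(2μ) = 0.637175 / (2 × 0.0091) = 35.01 Myr.

35.01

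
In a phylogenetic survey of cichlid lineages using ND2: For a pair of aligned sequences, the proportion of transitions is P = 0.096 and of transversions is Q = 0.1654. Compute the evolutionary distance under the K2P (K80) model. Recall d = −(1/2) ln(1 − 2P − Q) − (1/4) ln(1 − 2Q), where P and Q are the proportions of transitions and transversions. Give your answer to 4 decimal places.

Under the Kimura two-parameter model, d = −½ ln(1 − 2P − Q) − ¼ ln(1 − 2Q).
1 − 2P − Q = 0.6426, giving −½ ln(0.6426) = 0.221116.
1 − 2Q = 0.6692, giving −¼ ln(0.6692) = 0.100418.
d = 0.221116 + 0.100418 = 0.321534.

0.3215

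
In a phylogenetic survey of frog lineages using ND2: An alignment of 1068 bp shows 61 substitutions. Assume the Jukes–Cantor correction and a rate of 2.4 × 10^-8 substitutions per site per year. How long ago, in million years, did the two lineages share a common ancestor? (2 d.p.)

p = 61/1068 ≈ 0.057116.
d = −(3/4) ln(1 − 4p/3) = −0.75 ln(1 − 0.076155) = −0.75 ln(0.923845)
  = −0.75 × (-0.079211) = 0.059408 substitutions/site.
Under a molecular clock d = 2μt, so t = d/(2μ) = 0.059408 / (2 × 2.4 × 10^-8) = 1.24 million years.

1.24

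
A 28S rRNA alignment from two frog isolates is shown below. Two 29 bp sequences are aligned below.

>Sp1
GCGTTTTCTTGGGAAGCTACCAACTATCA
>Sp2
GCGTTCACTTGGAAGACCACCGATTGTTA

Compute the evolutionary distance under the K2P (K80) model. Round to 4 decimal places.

0.5502

Of 29 sites, 9 differences are transitions and 1 are transversions, so P = 9/29 ≈ 0.310345 and Q = 1/29 ≈ 0.034483.
Under the Kimura two-parameter model, d = −½ ln(1 − 2P − Q) − ¼ ln(1 − 2Q).
1 − 2P − Q = 0.344827, giving −½ ln(0.344827) = 0.532356.
1 − 2Q = 0.931034, giving −¼ ln(0.931034) = 0.017865.
d = 0.532356 + 0.017865 = 0.550221.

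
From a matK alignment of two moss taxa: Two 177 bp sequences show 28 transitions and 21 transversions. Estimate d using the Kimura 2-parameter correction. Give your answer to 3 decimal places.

0.353

P = 28/177 ≈ 0.158192 and Q = 21/177 ≈ 0.118644.
Under the Kimura two-parameter model, d = −½ ln(1 − 2P − Q) − ¼ ln(1 − 2Q).
1 − 2P − Q = 0.564972, giving −½ ln(0.564972) = 0.285490.
1 − 2Q = 0.762712, giving −¼ ln(0.762712) = 0.067719.
d = 0.285490 + 0.067719 = 0.353209.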